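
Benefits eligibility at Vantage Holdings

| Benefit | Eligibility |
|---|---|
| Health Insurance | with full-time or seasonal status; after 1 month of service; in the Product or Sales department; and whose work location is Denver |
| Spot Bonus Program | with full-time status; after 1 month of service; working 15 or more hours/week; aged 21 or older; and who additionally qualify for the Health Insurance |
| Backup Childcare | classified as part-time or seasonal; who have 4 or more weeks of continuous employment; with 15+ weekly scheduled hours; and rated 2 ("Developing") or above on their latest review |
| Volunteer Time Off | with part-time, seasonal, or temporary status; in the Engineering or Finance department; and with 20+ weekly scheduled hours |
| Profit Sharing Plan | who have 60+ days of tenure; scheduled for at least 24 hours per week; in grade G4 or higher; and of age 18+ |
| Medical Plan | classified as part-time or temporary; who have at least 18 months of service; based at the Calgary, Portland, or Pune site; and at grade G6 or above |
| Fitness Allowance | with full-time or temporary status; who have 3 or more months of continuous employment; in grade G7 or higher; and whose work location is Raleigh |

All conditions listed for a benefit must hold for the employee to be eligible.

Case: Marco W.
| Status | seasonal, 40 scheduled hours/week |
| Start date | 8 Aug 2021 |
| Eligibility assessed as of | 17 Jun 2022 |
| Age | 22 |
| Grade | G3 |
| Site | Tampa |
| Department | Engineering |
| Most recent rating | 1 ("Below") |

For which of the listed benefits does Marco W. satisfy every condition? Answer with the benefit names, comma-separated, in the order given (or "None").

Volunteer Time Off

Service from 8 Aug 2021 to 17 Jun 2022: 313 days.
Health Insurance — status seasonal ✓; service 313 days ≥ 1 month (≈30 days) ✓; dept Engineering ✗ → not eligible.
Spot Bonus Program — status seasonal ✗ (requires full-time) → not eligible.
Backup Childcare — status seasonal ✓; service 313 days ≥ 4 weeks (≈28 days) ✓; 40 hrs/wk ≥ 15 ✓; rating 1 < 2 ✗ → not eligible.
Volunteer Time Off — status seasonal ✓; dept Engineering ✓; 40 hrs/wk ≥ 20 ✓ → eligible.
Profit Sharing Plan — service 313 days ≥ 60 days ✓; 40 hrs/wk ≥ 24 ✓; grade G3 < G4 ✗ → not eligible.
Medical Plan — status seasonal ✗ (requires part-time or temporary) → not eligible.
Fitness Allowance — status seasonal ✗ (requires full-time or temporary) → not eligible.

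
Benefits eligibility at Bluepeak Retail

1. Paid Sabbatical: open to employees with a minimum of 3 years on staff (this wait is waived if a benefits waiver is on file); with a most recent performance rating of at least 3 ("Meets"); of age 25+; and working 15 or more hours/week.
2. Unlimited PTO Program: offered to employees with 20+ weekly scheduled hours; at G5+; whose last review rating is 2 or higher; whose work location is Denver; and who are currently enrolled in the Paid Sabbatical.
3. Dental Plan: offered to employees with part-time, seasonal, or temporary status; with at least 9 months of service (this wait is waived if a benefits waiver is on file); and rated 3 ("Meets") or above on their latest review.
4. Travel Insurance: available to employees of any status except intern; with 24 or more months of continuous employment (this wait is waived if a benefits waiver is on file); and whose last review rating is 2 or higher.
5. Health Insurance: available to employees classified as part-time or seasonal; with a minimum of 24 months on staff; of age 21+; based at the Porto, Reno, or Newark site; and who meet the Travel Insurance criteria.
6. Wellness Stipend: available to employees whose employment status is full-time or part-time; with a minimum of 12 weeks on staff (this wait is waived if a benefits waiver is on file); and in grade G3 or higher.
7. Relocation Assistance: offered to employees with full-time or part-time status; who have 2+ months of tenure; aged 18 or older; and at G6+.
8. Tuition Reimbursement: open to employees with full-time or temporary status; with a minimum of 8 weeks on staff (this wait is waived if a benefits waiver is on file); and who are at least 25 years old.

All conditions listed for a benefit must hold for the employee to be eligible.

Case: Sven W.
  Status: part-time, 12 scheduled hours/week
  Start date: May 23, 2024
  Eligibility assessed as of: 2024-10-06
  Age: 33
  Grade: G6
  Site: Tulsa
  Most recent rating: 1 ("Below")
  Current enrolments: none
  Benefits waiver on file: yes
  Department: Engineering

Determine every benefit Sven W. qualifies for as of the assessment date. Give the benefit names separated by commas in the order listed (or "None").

Service from May 23, 2024 to 2024-10-06: 136 days.
Paid Sabbatical — benefits waiver on file ✓; rating 1 < 3 ✗ → not eligible.
Unlimited PTO Program — 12 hrs/wk < 20 ✗ → not eligible.
Dental Plan — status part-time ✓; benefits waiver on file ✓; rating 1 < 3 ✗ → not eligible.
Travel Insurance — status part-time ✓ (not excluded); benefits waiver on file ✓; rating 1 < 2 ✗ → not eligible.
Health Insurance — status part-time ✓; service 136 days < 24 months (≈720 days) ✗ → not eligible.
Wellness Stipend — status part-time ✓; benefits waiver on file ✓; grade G6 ≥ G3 ✓ → eligible.
Relocation Assistance — status part-time ✓; service 136 days ≥ 2 months (≈60 days) ✓; age 33 ≥ 18 ✓; grade G6 ≥ G6 ✓ → eligible.
Tuition Reimbursement — status part-time ✗ (requires full-time or temporary) → not eligible.

Wellness Stipend, Relocation Assistance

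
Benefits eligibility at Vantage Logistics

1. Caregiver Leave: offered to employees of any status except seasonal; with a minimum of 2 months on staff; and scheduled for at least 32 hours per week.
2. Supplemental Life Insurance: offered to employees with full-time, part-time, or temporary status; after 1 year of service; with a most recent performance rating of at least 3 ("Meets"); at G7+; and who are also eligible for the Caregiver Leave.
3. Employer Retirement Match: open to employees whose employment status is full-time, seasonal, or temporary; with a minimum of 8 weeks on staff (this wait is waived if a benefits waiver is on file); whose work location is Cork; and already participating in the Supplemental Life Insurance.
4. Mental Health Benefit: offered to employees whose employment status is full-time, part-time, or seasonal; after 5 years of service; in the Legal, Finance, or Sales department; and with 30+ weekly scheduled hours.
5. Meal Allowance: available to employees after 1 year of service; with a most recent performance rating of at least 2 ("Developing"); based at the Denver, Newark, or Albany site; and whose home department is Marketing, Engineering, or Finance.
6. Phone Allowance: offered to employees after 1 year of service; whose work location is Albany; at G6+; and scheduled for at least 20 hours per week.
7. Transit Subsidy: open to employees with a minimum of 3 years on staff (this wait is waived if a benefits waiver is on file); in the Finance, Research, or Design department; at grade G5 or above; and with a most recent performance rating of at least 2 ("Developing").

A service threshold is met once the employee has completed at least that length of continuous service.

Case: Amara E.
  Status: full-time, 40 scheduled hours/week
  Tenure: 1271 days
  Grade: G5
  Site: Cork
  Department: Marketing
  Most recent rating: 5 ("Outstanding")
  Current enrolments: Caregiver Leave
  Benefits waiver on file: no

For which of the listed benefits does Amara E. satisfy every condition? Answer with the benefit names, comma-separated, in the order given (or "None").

Caregiver Leave

Caregiver Leave — status full-time ✓ (not excluded); service 1271 days ≥ 2 months (≈60 days) ✓; 40 hrs/wk ≥ 32 ✓ → eligible.
Supplemental Life Insurance — status full-time ✓; service 1271 days ≥ 1 year (≈365 days) ✓; rating 5 ≥ 3 ✓; grade G5 < G7 ✗ → not eligible.
Employer Retirement Match — status full-time ✓; no waiver, service 1271 days ≥ 8 weeks (≈56 days) ✓; site Cork ✓; not enrolled in Supplemental Life Insurance ✗ → not eligible.
Mental Health Benefit — status full-time ✓; service 1271 days < 5 years (≈1825 days) ✗ → not eligible.
Meal Allowance — service 1271 days ≥ 1 year (≈365 days) ✓; rating 5 ≥ 2 ✓; site Cork ✗ (not Denver, Newark, or Albany) → not eligible.
Phone Allowance — service 1271 days ≥ 1 year (≈365 days) ✓; site Cork ✗ (not Albany) → not eligible.
Transit Subsidy — no waiver, service 1271 days ≥ 3 years (≈1095 days) ✓; dept Marketing ✗ → not eligible.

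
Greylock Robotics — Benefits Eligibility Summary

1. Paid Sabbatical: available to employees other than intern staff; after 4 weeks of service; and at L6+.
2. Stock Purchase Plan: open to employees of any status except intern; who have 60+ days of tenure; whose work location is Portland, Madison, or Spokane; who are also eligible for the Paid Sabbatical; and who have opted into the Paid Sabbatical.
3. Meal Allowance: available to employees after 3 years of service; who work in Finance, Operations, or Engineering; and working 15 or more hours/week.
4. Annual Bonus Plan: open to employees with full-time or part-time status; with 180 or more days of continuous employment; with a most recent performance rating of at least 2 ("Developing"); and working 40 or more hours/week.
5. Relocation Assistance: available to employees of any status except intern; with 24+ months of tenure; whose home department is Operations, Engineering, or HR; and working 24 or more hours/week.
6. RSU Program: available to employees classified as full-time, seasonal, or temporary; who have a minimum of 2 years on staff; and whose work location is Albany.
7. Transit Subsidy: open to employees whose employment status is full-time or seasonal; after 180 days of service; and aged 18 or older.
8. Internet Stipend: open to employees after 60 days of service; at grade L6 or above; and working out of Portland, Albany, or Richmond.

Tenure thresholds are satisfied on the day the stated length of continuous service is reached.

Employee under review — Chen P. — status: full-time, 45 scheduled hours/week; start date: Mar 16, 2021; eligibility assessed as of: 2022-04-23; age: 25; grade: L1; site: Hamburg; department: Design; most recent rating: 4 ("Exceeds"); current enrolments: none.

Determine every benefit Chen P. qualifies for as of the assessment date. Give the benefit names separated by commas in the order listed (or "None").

Annual Bonus Plan, Transit Subsidy

Service from Mar 16, 2021 to 2022-04-23: 403 days.
Paid Sabbatical — status full-time ✓ (not excluded); service 403 days ≥ 4 weeks (≈28 days) ✓; grade L1 < L6 ✗ → not eligible.
Stock Purchase Plan — status full-time ✓ (not excluded); service 403 days ≥ 60 days ✓; site Hamburg ✗ (not Portland, Madison, or Spokane) → not eligible.
Meal Allowance — service 403 days < 3 years (≈1095 days) ✗ → not eligible.
Annual Bonus Plan — status full-time ✓; service 403 days ≥ 180 days ✓; rating 4 ≥ 2 ✓; 45 hrs/wk ≥ 40 ✓ → eligible.
Relocation Assistance — status full-time ✓ (not excluded); service 403 days < 24 months (≈720 days) ✗ → not eligible.
RSU Program — status full-time ✓; service 403 days < 2 years (≈730 days) ✗ → not eligible.
Transit Subsidy — status full-time ✓; service 403 days ≥ 180 days ✓; age 25 ≥ 18 ✓ → eligible.
Internet Stipend — service 403 days ≥ 60 days ✓; grade L1 < L6 ✗ → not eligible.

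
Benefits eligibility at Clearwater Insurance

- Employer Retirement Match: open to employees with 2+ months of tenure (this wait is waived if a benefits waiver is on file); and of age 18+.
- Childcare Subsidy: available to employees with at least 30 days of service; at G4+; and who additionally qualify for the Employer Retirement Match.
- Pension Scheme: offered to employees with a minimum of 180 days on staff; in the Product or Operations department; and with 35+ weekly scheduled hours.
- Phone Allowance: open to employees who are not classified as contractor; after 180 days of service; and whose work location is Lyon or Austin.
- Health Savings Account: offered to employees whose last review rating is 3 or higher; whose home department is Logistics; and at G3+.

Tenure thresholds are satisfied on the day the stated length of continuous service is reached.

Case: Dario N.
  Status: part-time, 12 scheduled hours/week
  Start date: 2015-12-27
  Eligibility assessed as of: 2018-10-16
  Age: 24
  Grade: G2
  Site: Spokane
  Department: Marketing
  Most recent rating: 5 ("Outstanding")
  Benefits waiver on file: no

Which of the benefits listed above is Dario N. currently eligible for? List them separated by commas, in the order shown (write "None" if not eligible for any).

Service from 2015-12-27 to 2018-10-16: 1024 days.
Employer Retirement Match — no waiver, service 1024 days ≥ 2 months (≈60 days) ✓; age 24 ≥ 18 ✓ → eligible.
Childcare Subsidy — service 1024 days ≥ 30 days ✓; grade G2 < G4 ✗ → not eligible.
Pension Scheme — service 1024 days ≥ 180 days ✓; dept Marketing ✗ → not eligible.
Phone Allowance — status part-time ✓ (not excluded); service 1024 days ≥ 180 days ✓; site Spokane ✗ (not Lyon or Austin) → not eligible.
Health Savings Account — rating 5 ≥ 3 ✓; dept Marketing ✗ → not eligible.

Employer Retirement Match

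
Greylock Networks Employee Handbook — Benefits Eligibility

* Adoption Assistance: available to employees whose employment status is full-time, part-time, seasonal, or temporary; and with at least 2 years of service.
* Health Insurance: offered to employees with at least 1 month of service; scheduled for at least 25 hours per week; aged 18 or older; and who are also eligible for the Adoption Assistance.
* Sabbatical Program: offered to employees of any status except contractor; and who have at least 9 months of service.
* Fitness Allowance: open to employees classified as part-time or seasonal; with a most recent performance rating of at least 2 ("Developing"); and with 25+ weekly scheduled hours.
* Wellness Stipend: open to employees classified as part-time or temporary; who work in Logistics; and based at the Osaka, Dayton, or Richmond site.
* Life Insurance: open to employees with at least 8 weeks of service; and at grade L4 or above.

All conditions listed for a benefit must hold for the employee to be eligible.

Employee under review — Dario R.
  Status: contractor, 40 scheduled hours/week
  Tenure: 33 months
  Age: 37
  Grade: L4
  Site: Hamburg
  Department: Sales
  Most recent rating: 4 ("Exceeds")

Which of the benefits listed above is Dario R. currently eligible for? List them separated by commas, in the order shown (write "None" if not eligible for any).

Life Insurance

Adoption Assistance — status contractor ✗ (requires full-time, part-time, seasonal, or temporary) → not eligible.
Health Insurance — service 33 months ≥ 1 month ✓; 40 hrs/wk ≥ 25 ✓; age 37 ≥ 18 ✓; not eligible for Adoption Assistance ✗ → not eligible.
Sabbatical Program — status contractor ✗ (excluded) → not eligible.
Fitness Allowance — status contractor ✗ (requires part-time or seasonal) → not eligible.
Wellness Stipend — status contractor ✗ (requires part-time or temporary) → not eligible.
Life Insurance — service 33 months ≥ 8 weeks (≈56 days) ✓; grade L4 ≥ L4 ✓ → eligible.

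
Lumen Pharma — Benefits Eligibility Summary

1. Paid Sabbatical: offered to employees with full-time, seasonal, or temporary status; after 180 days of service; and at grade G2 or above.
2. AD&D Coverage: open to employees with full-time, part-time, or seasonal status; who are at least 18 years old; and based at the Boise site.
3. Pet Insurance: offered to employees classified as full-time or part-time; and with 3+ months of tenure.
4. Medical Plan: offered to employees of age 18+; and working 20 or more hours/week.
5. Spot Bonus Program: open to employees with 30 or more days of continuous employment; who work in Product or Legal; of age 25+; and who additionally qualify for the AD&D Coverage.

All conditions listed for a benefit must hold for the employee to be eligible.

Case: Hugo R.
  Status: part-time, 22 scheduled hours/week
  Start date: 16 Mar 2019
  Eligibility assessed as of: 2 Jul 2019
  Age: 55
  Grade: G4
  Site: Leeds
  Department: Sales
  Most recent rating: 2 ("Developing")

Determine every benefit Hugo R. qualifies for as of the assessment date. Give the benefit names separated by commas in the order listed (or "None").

Service from 16 Mar 2019 to 2 Jul 2019: 108 days.
Paid Sabbatical — status part-time ✗ (requires full-time, seasonal, or temporary) → not eligible.
AD&D Coverage — status part-time ✓; age 55 ≥ 18 ✓; site Leeds ✗ (not Boise) → not eligible.
Pet Insurance — status part-time ✓; service 108 days ≥ 3 months (≈90 days) ✓ → eligible.
Medical Plan — age 55 ≥ 18 ✓; 22 hrs/wk ≥ 20 ✓ → eligible.
Spot Bonus Program — service 108 days ≥ 30 days ✓; dept Sales ✗ → not eligible.

Pet Insurance, Medical Plan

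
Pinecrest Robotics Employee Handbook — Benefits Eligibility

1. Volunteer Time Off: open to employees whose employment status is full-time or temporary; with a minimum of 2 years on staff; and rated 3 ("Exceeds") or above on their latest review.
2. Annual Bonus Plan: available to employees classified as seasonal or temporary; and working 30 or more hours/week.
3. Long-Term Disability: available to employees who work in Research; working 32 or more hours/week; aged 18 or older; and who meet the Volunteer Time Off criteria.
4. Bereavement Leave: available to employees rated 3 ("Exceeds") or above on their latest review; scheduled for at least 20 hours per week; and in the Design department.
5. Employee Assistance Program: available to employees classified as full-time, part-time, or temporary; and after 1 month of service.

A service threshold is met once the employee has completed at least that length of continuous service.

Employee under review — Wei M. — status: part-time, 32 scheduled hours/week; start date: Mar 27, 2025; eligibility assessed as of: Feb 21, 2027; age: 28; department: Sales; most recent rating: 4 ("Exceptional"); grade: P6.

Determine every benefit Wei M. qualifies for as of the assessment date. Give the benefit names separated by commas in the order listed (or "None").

Service from Mar 27, 2025 to Feb 21, 2027: 696 days.
Volunteer Time Off — status part-time ✗ (requires full-time or temporary) → not eligible.
Annual Bonus Plan — status part-time ✗ (requires seasonal or temporary) → not eligible.
Long-Term Disability — dept Sales ✗ → not eligible.
Bereavement Leave — rating 4 ≥ 3 ✓; 32 hrs/wk ≥ 20 ✓; dept Sales ✗ → not eligible.
Employee Assistance Program — status part-time ✓; service 696 days ≥ 1 month (≈30 days) ✓ → eligible.

Employee Assistance Program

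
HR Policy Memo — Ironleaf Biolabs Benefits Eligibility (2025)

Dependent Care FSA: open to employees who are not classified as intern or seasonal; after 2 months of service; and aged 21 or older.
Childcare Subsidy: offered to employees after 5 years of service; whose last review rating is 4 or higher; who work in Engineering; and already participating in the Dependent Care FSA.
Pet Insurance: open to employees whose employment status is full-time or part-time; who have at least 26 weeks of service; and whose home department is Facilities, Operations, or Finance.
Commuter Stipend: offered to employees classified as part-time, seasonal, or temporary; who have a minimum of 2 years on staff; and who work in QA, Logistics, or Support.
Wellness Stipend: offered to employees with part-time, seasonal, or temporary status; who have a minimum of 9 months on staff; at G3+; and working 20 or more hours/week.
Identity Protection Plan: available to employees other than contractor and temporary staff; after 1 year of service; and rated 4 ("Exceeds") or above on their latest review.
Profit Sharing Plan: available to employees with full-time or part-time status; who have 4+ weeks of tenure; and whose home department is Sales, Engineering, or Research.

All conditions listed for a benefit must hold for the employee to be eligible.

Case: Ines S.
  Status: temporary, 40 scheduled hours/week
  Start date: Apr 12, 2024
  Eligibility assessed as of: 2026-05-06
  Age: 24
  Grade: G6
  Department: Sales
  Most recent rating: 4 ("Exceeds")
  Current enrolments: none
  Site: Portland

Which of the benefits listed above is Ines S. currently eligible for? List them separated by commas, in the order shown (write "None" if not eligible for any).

Dependent Care FSA, Wellness Stipend

Service from Apr 12, 2024 to 2026-05-06: 754 days.
Dependent Care FSA — status temporary ✓ (not excluded); service 754 days ≥ 2 months (≈60 days) ✓; age 24 ≥ 21 ✓ → eligible.
Childcare Subsidy — service 754 days < 5 years (≈1825 days) ✗ → not eligible.
Pet Insurance — status temporary ✗ (requires full-time or part-time) → not eligible.
Commuter Stipend — status temporary ✓; service 754 days ≥ 2 years (≈730 days) ✓; dept Sales ✗ → not eligible.
Wellness Stipend — status temporary ✓; service 754 days ≥ 9 months (≈270 days) ✓; grade G6 ≥ G3 ✓; 40 hrs/wk ≥ 20 ✓ → eligible.
Identity Protection Plan — status temporary ✗ (excluded) → not eligible.
Profit Sharing Plan — status temporary ✗ (requires full-time or part-time) → not eligible.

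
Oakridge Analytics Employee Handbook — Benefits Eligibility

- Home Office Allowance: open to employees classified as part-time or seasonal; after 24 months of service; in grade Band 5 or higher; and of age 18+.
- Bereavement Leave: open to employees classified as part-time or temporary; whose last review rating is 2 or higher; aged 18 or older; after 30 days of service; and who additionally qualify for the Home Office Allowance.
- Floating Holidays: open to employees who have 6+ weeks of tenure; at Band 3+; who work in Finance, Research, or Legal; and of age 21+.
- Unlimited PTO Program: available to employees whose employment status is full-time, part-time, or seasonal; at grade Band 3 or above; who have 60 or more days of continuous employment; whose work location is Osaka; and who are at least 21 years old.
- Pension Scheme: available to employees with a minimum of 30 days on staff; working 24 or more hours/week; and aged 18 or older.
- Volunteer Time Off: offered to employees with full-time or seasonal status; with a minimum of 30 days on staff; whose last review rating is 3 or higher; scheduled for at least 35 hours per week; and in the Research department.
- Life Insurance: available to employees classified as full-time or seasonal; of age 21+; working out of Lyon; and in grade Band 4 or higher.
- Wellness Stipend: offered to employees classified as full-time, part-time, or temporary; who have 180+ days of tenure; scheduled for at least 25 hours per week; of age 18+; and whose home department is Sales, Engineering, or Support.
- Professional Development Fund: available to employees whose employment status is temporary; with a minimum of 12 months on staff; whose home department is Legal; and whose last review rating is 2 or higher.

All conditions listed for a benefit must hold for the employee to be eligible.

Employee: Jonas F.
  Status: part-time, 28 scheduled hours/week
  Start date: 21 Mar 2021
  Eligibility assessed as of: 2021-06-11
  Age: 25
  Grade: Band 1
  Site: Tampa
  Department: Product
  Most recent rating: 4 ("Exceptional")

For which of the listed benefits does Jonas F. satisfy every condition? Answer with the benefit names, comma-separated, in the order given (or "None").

Service from 21 Mar 2021 to 2021-06-11: 82 days.
Home Office Allowance — status part-time ✓; service 82 days < 24 months (≈720 days) ✗ → not eligible.
Bereavement Leave — status part-time ✓; rating 4 ≥ 2 ✓; age 25 ≥ 18 ✓; service 82 days ≥ 30 days ✓; not eligible for Home Office Allowance ✗ → not eligible.
Floating Holidays — service 82 days ≥ 6 weeks (≈42 days) ✓; grade Band 1 < Band 3 ✗ → not eligible.
Unlimited PTO Program — status part-time ✓; grade Band 1 < Band 3 ✗ → not eligible.
Pension Scheme — service 82 days ≥ 30 days ✓; 28 hrs/wk ≥ 24 ✓; age 25 ≥ 18 ✓ → eligible.
Volunteer Time Off — status part-time ✗ (requires full-time or seasonal) → not eligible.
Life Insurance — status part-time ✗ (requires full-time or seasonal) → not eligible.
Wellness Stipend — status part-time ✓; service 82 days < 180 days ✗ → not eligible.
Professional Development Fund — status part-time ✗ (requires temporary) → not eligible.

Pension Scheme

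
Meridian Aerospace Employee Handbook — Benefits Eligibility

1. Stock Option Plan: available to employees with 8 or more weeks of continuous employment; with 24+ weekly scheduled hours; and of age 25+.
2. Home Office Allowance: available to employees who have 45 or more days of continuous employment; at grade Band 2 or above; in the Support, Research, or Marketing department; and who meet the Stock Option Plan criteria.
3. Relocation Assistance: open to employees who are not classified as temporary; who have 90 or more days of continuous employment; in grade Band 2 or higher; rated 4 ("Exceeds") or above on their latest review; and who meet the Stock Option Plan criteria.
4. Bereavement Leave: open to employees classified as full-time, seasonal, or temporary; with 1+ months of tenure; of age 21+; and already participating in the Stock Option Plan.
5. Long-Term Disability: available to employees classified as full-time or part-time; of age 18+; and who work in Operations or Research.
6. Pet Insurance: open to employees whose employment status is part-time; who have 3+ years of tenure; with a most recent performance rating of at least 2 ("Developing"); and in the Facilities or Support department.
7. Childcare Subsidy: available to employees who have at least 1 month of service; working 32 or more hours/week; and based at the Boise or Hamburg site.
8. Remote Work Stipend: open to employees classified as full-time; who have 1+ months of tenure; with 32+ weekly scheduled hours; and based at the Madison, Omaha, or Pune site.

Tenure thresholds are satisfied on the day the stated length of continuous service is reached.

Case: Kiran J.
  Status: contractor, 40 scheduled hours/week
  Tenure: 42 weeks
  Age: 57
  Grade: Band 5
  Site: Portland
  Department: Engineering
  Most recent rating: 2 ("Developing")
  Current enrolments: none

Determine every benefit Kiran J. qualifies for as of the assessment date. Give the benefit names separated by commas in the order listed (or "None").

Stock Option Plan — service 42 weeks ≥ 8 weeks ✓; 40 hrs/wk ≥ 24 ✓; age 57 ≥ 25 ✓ → eligible.
Home Office Allowance — service 42 weeks ≥ 45 days ✓; grade Band 5 ≥ Band 2 ✓; dept Engineering ✗ → not eligible.
Relocation Assistance — status contractor ✓ (not excluded); service 42 weeks ≥ 90 days ✓; grade Band 5 ≥ Band 2 ✓; rating 2 < 4 ✗ → not eligible.
Bereavement Leave — status contractor ✗ (requires full-time, seasonal, or temporary) → not eligible.
Long-Term Disability — status contractor ✗ (requires full-time or part-time) → not eligible.
Pet Insurance — status contractor ✗ (requires part-time) → not eligible.
Childcare Subsidy — service 42 weeks ≥ 1 month (≈30 days) ✓; 40 hrs/wk ≥ 32 ✓; site Portland ✗ (not Boise or Hamburg) → not eligible.
Remote Work Stipend — status contractor ✗ (requires full-time) → not eligible.

Stock Option Plan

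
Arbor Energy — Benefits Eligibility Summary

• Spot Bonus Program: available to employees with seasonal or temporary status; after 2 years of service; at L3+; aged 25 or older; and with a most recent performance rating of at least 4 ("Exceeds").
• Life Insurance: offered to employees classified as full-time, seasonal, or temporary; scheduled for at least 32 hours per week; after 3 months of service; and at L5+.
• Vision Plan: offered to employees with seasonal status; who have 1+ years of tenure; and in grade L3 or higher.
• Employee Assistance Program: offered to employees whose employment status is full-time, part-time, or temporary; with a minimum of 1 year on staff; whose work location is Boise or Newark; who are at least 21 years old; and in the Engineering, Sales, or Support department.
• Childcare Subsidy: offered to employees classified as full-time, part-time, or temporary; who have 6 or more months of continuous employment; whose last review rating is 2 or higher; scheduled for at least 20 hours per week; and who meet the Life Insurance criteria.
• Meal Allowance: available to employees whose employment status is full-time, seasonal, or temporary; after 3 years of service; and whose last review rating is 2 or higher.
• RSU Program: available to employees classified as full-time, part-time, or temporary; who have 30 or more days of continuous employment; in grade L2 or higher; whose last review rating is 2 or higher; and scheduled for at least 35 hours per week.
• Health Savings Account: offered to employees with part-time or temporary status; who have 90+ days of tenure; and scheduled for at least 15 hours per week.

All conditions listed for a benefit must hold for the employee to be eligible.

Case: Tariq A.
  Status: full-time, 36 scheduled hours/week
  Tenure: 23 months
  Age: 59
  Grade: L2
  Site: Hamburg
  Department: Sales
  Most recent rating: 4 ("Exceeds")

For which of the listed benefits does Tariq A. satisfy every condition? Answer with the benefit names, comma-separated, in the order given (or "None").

Spot Bonus Program — status full-time ✗ (requires seasonal or temporary) → not eligible.
Life Insurance — status full-time ✓; 36 hrs/wk ≥ 32 ✓; service 23 months ≥ 3 months ✓; grade L2 < L5 ✗ → not eligible.
Vision Plan — status full-time ✗ (requires seasonal) → not eligible.
Employee Assistance Program — status full-time ✓; service 23 months ≥ 1 year (≈365 days) ✓; site Hamburg ✗ (not Boise or Newark) → not eligible.
Childcare Subsidy — status full-time ✓; service 23 months ≥ 6 months ✓; rating 4 ≥ 2 ✓; 36 hrs/wk ≥ 20 ✓; not eligible for Life Insurance ✗ → not eligible.
Meal Allowance — status full-time ✓; service 23 months < 3 years (≈1095 days) ✗ → not eligible.
RSU Program — status full-time ✓; service 23 months ≥ 30 days ✓; grade L2 ≥ L2 ✓; rating 4 ≥ 2 ✓; 36 hrs/wk ≥ 35 ✓ → eligible.
Health Savings Account — status full-time ✗ (requires part-time or temporary) → not eligible.

RSU Program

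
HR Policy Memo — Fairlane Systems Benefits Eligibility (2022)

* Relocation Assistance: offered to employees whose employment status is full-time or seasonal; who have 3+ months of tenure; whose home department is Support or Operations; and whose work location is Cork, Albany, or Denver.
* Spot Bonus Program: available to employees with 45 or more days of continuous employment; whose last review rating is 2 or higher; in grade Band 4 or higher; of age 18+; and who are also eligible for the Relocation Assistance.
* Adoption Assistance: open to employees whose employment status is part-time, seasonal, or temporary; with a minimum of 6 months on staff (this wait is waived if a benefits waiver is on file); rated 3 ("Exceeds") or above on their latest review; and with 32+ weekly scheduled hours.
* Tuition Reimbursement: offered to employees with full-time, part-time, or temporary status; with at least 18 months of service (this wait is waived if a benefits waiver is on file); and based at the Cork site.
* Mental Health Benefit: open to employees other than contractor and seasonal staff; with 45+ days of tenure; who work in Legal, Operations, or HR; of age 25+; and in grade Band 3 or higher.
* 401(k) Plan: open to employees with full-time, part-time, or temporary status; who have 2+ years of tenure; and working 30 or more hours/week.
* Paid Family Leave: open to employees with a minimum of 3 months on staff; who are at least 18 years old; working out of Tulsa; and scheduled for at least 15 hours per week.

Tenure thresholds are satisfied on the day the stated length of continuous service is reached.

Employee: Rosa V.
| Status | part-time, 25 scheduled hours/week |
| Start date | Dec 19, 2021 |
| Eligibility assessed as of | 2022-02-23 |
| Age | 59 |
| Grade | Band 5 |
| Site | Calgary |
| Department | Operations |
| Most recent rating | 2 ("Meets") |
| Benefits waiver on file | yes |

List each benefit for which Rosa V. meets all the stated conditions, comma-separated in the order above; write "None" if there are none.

Mental Health Benefit

Service from Dec 19, 2021 to 2022-02-23: 66 days.
Relocation Assistance — status part-time ✗ (requires full-time or seasonal) → not eligible.
Spot Bonus Program — service 66 days ≥ 45 days ✓; rating 2 ≥ 2 ✓; grade Band 5 ≥ Band 4 ✓; age 59 ≥ 18 ✓; not eligible for Relocation Assistance ✗ → not eligible.
Adoption Assistance — status part-time ✓; benefits waiver on file ✓; rating 2 < 3 ✗ → not eligible.
Tuition Reimbursement — status part-time ✓; benefits waiver on file ✓; site Calgary ✗ (not Cork) → not eligible.
Mental Health Benefit — status part-time ✓ (not excluded); service 66 days ≥ 45 days ✓; dept Operations ✓; age 59 ≥ 25 ✓; grade Band 5 ≥ Band 3 ✓ → eligible.
401(k) Plan — status part-time ✓; service 66 days < 2 years (≈730 days) ✗ → not eligible.
Paid Family Leave — service 66 days < 3 months (≈90 days) ✗ → not eligible.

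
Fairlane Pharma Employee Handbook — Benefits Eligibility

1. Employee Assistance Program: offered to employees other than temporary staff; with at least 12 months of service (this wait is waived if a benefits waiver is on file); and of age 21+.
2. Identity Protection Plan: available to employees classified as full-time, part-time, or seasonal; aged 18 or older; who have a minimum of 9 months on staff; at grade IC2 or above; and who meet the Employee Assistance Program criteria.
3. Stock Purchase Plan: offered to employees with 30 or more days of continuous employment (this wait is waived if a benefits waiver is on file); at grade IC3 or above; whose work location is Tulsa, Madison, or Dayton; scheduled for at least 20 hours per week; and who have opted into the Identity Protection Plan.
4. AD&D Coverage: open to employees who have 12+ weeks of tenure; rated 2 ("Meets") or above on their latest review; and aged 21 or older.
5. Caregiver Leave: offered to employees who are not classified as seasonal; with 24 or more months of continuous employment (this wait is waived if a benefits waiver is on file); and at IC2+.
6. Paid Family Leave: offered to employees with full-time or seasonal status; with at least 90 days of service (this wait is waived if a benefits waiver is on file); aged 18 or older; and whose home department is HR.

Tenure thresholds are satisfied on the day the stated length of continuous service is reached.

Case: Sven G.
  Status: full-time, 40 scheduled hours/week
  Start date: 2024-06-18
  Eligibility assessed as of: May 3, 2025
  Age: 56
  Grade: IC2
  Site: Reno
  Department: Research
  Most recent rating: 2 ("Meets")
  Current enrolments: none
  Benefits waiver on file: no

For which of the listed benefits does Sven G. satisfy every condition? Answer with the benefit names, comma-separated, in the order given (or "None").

Service from 2024-06-18 to May 3, 2025: 319 days.
Employee Assistance Program — status full-time ✓ (not excluded); no waiver, service 319 days < 12 months (≈360 days) ✗ → not eligible.
Identity Protection Plan — status full-time ✓; age 56 ≥ 18 ✓; service 319 days ≥ 9 months (≈270 days) ✓; grade IC2 ≥ IC2 ✓; not eligible for Employee Assistance Program ✗ → not eligible.
Stock Purchase Plan — no waiver, service 319 days ≥ 30 days ✓; grade IC2 < IC3 ✗ → not eligible.
AD&D Coverage — service 319 days ≥ 12 weeks (≈84 days) ✓; rating 2 ≥ 2 ✓; age 56 ≥ 21 ✓ → eligible.
Caregiver Leave — status full-time ✓ (not excluded); no waiver, service 319 days < 24 months (≈720 days) ✗ → not eligible.
Paid Family Leave — status full-time ✓; no waiver, service 319 days ≥ 90 days ✓; age 56 ≥ 18 ✓; dept Research ✗ → not eligible.

AD&D Coverage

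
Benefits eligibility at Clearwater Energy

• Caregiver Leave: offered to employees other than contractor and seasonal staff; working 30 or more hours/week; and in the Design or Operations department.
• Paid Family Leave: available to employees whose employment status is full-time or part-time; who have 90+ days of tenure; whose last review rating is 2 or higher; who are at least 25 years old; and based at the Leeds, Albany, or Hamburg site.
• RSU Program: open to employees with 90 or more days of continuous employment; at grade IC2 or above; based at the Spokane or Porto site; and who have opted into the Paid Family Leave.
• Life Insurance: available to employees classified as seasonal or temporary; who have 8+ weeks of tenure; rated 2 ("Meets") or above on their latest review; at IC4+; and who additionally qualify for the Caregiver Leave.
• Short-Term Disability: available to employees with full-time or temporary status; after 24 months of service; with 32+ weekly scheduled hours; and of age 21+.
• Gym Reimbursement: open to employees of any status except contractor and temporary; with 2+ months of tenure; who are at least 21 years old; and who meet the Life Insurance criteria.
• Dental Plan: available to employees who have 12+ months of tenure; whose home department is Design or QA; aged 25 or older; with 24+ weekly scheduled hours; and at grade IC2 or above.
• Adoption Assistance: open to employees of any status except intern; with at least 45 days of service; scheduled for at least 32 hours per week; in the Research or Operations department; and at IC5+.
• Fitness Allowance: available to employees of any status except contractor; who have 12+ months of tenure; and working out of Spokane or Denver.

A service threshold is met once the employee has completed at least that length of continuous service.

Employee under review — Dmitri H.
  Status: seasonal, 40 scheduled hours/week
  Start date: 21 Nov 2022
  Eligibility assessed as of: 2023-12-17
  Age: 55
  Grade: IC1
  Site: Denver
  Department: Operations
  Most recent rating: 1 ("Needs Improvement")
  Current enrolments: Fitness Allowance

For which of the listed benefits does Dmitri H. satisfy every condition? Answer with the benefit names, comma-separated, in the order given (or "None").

Fitness Allowance

Service from 21 Nov 2022 to 2023-12-17: 391 days.
Caregiver Leave — status seasonal ✗ (excluded) → not eligible.
Paid Family Leave — status seasonal ✗ (requires full-time or part-time) → not eligible.
RSU Program — service 391 days ≥ 90 days ✓; grade IC1 < IC2 ✗ → not eligible.
Life Insurance — status seasonal ✓; service 391 days ≥ 8 weeks (≈56 days) ✓; rating 1 < 2 ✗ → not eligible.
Short-Term Disability — status seasonal ✗ (requires full-time or temporary) → not eligible.
Gym Reimbursement — status seasonal ✓ (not excluded); service 391 days ≥ 2 months (≈60 days) ✓; age 55 ≥ 21 ✓; not eligible for Life Insurance ✗ → not eligible.
Dental Plan — service 391 days ≥ 12 months (≈360 days) ✓; dept Operations ✗ → not eligible.
Adoption Assistance — status seasonal ✓ (not excluded); service 391 days ≥ 45 days ✓; 40 hrs/wk ≥ 32 ✓; dept Operations ✓; grade IC1 < IC5 ✗ → not eligible.
Fitness Allowance — status seasonal ✓ (not excluded); service 391 days ≥ 12 months (≈360 days) ✓; site Denver ✓ → eligible.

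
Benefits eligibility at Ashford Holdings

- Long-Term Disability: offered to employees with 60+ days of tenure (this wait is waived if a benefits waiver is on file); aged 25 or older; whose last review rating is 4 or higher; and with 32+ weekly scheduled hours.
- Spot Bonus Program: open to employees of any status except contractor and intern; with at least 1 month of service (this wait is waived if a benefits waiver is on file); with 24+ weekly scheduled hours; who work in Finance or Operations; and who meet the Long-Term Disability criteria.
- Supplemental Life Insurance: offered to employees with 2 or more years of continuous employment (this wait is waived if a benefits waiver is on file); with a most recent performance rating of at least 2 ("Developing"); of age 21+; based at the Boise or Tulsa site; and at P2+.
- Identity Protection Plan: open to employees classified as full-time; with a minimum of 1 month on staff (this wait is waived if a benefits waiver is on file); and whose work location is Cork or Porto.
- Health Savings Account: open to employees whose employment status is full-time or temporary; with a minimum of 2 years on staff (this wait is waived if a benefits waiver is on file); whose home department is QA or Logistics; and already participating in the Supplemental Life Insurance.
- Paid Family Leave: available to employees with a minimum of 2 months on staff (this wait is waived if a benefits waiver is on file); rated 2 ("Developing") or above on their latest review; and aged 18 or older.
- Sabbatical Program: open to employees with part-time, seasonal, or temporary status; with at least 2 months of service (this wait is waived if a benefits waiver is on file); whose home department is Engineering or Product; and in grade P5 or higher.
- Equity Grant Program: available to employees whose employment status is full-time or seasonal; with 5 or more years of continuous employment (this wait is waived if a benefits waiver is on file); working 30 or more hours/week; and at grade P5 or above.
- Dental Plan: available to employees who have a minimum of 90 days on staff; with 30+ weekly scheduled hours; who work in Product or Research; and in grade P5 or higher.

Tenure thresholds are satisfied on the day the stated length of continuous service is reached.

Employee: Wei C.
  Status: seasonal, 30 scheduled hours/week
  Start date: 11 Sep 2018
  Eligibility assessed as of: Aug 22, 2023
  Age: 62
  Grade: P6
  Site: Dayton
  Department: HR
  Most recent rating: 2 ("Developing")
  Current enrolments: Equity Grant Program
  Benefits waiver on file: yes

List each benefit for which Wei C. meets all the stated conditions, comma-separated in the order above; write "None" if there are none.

Service from 11 Sep 2018 to Aug 22, 2023: 1806 days.
Long-Term Disability — benefits waiver on file ✓; age 62 ≥ 25 ✓; rating 2 < 4 ✗ → not eligible.
Spot Bonus Program — status seasonal ✓ (not excluded); benefits waiver on file ✓; 30 hrs/wk ≥ 24 ✓; dept HR ✗ → not eligible.
Supplemental Life Insurance — benefits waiver on file ✓; rating 2 ≥ 2 ✓; age 62 ≥ 21 ✓; site Dayton ✗ (not Boise or Tulsa) → not eligible.
Identity Protection Plan — status seasonal ✗ (requires full-time) → not eligible.
Health Savings Account — status seasonal ✗ (requires full-time or temporary) → not eligible.
Paid Family Leave — benefits waiver on file ✓; rating 2 ≥ 2 ✓; age 62 ≥ 18 ✓ → eligible.
Sabbatical Program — status seasonal ✓; benefits waiver on file ✓; dept HR ✗ → not eligible.
Equity Grant Program — status seasonal ✓; benefits waiver on file ✓; 30 hrs/wk ≥ 30 ✓; grade P6 ≥ P5 ✓ → eligible.
Dental Plan — service 1806 days ≥ 90 days ✓; 30 hrs/wk ≥ 30 ✓; dept HR ✗ → not eligible.

Paid Family Leave, Equity Grant Program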